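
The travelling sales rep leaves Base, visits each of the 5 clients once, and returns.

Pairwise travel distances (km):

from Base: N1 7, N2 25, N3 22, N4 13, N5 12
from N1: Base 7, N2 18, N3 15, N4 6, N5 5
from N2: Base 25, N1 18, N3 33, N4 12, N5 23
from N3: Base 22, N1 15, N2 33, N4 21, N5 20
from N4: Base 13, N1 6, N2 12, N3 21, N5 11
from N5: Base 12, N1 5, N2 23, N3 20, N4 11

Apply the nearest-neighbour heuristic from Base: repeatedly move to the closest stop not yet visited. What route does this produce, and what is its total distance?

At Base the remaining stops are N1 7, N5 12, N4 13, N3 22, N2 25; go to N1.
At N1 the remaining stops are N5 5, N4 6, N3 15, N2 18; go to N5.
At N5 the remaining stops are N4 11, N3 20, N2 23; go to N4.
At N4 the remaining stops are N2 12, N3 21; go to N2.
At N2 the remaining stops are N3 33; go to N3.
Return N3→Base: 22.
Total = 7 + 5 + 11 + 12 + 33 + 22 = 90.

Nearest-neighbour total = 90 km; route Base → N1 → N5 → N4 → N2 → N3 → Base.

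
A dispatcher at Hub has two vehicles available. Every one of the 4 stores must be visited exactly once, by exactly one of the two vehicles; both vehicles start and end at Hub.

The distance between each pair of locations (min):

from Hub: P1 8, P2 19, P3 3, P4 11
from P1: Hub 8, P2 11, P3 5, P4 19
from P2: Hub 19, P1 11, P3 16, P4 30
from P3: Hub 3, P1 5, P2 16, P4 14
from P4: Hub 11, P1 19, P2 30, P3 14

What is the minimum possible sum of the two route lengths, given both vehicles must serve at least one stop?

60 min — the smallest possible combined total.

There are 2^3 − 1 = 7 ways to divide the 4 stops into two non-empty groups. For each, the best each vehicle can do is its own shortest tour through its group:
  {P1} + {P2, P3, P4}: 16 + 60 = 76
  {P2} + {P1, P3, P4}: 38 + 38 = 76
  {P1, P2} + {P3, P4}: 38 + 28 = 66
  {P3} + {P1, P2, P4}: 6 + 60 = 66
  {P1, P3} + {P2, P4}: 16 + 60 = 76
  {P2, P3} + {P1, P4}: 38 + 38 = 76
  … (7 splits in total)
  {P1, P2, P3} + {P4}: 38 + 22 = 60  ← best
Best: vehicle 1 Hub → P1 → P2 → P3 → Hub = 38; vehicle 2 Hub → P4 → Hub = 22; combined 60.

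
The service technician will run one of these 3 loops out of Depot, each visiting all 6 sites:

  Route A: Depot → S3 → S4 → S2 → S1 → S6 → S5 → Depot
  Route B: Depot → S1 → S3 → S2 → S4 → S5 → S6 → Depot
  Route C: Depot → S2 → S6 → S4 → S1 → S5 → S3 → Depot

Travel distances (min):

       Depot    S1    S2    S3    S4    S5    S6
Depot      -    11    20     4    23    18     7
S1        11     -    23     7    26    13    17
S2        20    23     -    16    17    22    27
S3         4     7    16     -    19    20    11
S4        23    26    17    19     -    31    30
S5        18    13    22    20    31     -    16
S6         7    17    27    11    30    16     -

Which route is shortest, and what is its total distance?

Shortest is Route B, total 105 min.

Route A: 4 + 19 + 17 + 23 + 17 + 16 + 18 = 114
Route B: 11 + 7 + 16 + 17 + 31 + 16 + 7 = 105
Route C: 20 + 27 + 30 + 26 + 13 + 20 + 4 = 140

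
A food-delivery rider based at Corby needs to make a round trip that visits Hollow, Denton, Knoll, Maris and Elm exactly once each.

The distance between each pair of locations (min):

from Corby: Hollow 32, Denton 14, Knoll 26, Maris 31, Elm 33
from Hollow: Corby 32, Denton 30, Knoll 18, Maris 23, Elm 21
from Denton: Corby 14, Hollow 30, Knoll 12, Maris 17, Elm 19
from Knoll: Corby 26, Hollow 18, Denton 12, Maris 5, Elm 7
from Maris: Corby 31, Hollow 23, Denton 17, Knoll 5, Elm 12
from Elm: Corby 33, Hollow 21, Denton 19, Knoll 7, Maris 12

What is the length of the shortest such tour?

Shortest round trip = 96 min.

Corby-Hollow-Denton-Knoll-Maris-Elm-Corby: 32+30+12+5+12+33 = 124
Corby-Hollow-Denton-Knoll-Elm-Maris-Corby: 32+30+12+7+12+31 = 124
Corby-Hollow-Denton-Maris-Knoll-Elm-Corby: 32+30+17+5+7+33 = 124
Corby-Hollow-Denton-Maris-Elm-Knoll-Corby: 32+30+17+12+7+26 = 124
Corby-Hollow-Denton-Elm-Knoll-Maris-Corby: 32+30+19+7+5+31 = 124
Corby-Hollow-Denton-Elm-Maris-Knoll-Corby: 32+30+19+12+5+26 = 124
Corby-Hollow-Knoll-Denton-Maris-Elm-Corby: 32+18+12+17+12+33 = 124
Corby-Hollow-Knoll-Denton-Elm-Maris-Corby: 32+18+12+19+12+31 = 124
Corby-Hollow-Knoll-Maris-Denton-Elm-Corby: 32+18+5+17+19+33 = 124
Corby-Hollow-Knoll-Maris-Elm-Denton-Corby: 32+18+5+12+19+14 = 100
Corby-Hollow-Knoll-Elm-Denton-Maris-Corby: 32+18+7+19+17+31 = 124
Corby-Hollow-Knoll-Elm-Maris-Denton-Corby: 32+18+7+12+17+14 = 100
Corby-Hollow-Maris-Denton-Knoll-Elm-Corby: 32+23+17+12+7+33 = 124
Corby-Hollow-Maris-Denton-Elm-Knoll-Corby: 32+23+17+19+7+26 = 124
… (46 more)
Corby-Hollow-Elm-Knoll-Maris-Denton-Corby: 32+21+7+5+17+14 = 96  ← best
The minimum is 96.
One optimal route: Corby → Hollow → Elm → Knoll → Maris → Denton → Corby (or its reverse).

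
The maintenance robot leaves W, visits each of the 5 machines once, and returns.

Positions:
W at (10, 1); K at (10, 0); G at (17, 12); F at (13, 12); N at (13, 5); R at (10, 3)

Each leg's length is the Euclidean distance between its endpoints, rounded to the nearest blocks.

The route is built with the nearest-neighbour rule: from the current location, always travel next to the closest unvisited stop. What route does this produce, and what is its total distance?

At W the remaining stops are K 1, R 2, N 5, F 11, G 13; go to K.
At K the remaining stops are R 3, N 6, F 12, G 14; go to R.
At R the remaining stops are N 4, F 9, G 11; go to N.
At N the remaining stops are F 7, G 8; go to F.
At F the remaining stops are G 4; go to G.
Return G→W: 13.
Total = 1 + 3 + 4 + 7 + 4 + 13 = 32.

Total distance 32 blocks via the nearest-neighbour route W → K → R → N → F → G → W.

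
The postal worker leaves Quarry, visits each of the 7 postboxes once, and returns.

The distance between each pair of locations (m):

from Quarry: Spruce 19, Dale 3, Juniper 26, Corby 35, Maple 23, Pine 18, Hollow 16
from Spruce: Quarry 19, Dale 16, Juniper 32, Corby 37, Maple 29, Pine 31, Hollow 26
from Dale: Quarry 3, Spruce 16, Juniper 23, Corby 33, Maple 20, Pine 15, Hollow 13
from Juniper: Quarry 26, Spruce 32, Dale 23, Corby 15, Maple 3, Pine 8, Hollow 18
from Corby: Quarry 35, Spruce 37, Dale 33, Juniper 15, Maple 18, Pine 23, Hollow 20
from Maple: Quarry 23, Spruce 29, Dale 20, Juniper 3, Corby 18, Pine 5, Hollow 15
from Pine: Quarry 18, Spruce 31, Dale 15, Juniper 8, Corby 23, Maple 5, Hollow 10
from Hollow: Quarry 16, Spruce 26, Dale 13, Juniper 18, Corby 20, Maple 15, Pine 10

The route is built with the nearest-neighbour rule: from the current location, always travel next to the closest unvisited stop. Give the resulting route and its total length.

Quarry → [Dale:3 / Hollow:16 / Pine:18 / Spruce:19 / Maple:23 / Juniper:26 / Corby:35] → Dale (3)
Dale → [Hollow:13 / Pine:15 / Spruce:16 / Maple:20 / Juniper:23 / Corby:33] → Hollow (13)
Hollow → [Pine:10 / Maple:15 / Juniper:18 / Corby:20 / Spruce:26] → Pine (10)
Pine → [Maple:5 / Juniper:8 / Corby:23 / Spruce:31] → Maple (5)
Maple → [Juniper:3 / Corby:18 / Spruce:29] → Juniper (3)
Juniper → [Corby:15 / Spruce:32] → Corby (15)
Corby → [Spruce:37] → Spruce (37)
Return Spruce→Quarry: 19.
Total = 3 + 13 + 10 + 5 + 3 + 15 + 37 + 19 = 105.

105 m along Quarry → Dale → Hollow → Pine → Maple → Juniper → Corby → Spruce → Quarry.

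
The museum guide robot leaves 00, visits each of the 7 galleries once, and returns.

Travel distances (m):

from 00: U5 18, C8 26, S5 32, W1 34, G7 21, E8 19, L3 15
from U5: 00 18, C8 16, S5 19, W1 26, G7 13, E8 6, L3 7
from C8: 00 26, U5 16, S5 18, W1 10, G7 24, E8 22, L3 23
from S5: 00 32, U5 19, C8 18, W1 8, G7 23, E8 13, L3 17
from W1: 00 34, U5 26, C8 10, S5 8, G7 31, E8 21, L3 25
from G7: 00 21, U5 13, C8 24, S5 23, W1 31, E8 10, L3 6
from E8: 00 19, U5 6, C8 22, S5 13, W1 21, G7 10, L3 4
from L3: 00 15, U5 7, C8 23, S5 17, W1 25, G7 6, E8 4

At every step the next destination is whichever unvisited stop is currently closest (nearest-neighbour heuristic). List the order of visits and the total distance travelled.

Nearest-neighbour total = 105 m; route 00 → L3 → E8 → U5 → G7 → S5 → W1 → C8 → 00.

00 → [L3:15 / U5:18 / E8:19 / G7:21 / C8:26 / S5:32 / W1:34] → L3 (15)
L3 → [E8:4 / G7:6 / U5:7 / S5:17 / C8:23 / W1:25] → E8 (4)
E8 → [U5:6 / G7:10 / S5:13 / W1:21 / C8:22] → U5 (6)
U5 → [G7:13 / C8:16 / S5:19 / W1:26] → G7 (13)
G7 → [S5:23 / C8:24 / W1:31] → S5 (23)
S5 → [W1:8 / C8:18] → W1 (8)
W1 → [C8:10] → C8 (10)
Return C8→00: 26.
Total = 15 + 4 + 6 + 13 + 23 + 8 + 10 + 26 = 105.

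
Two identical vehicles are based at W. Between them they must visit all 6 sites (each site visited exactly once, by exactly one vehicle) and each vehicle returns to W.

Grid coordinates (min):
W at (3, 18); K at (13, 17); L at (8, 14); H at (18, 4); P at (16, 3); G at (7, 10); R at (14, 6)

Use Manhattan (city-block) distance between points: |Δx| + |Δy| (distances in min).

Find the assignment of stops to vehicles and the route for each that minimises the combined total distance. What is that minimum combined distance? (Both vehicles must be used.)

Minimum combined distance: 78 min.

There are 2^5 − 1 = 31 ways to divide the 6 stops into two non-empty groups. For each, the best each vehicle can do is its own shortest tour through its group:
  {K} + {L, H, P, G, R}: 22 + 60 = 82
  {L} + {K, H, P, G, R}: 18 + 60 = 78
  {K, L} + {H, P, G, R}: 28 + 60 = 88
  {H} + {K, L, P, G, R}: 58 + 58 = 116
  {K, H} + {L, P, G, R}: 58 + 56 = 114
  {L, H} + {K, P, G, R}: 58 + 56 = 114
  … (31 splits in total)
Best: vehicle 1 W → L → W = 18; vehicle 2 W → K → H → P → R → G → W = 60; combined 78.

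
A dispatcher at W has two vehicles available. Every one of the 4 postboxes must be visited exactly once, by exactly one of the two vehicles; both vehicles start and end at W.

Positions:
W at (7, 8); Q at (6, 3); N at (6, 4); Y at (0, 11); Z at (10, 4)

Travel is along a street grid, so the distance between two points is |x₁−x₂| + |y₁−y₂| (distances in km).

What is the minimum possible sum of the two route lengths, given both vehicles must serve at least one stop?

38 km — the smallest possible combined total.

There are 2^3 − 1 = 7 ways to divide the 4 stops into two non-empty groups. For each, the best each vehicle can do is its own shortest tour through its group:
  {Q} + {N, Y, Z}: 12 + 34 = 46
  {N} + {Q, Y, Z}: 10 + 36 = 46
  {Q, N} + {Y, Z}: 12 + 34 = 46
  {Y} + {Q, N, Z}: 20 + 18 = 38
  {Q, Y} + {N, Z}: 30 + 16 = 46
  {N, Y} + {Q, Z}: 28 + 18 = 46
  … (7 splits in total)
Best: vehicle 1 W → Y → W = 20; vehicle 2 W → Q → N → Z → W = 18; combined 38.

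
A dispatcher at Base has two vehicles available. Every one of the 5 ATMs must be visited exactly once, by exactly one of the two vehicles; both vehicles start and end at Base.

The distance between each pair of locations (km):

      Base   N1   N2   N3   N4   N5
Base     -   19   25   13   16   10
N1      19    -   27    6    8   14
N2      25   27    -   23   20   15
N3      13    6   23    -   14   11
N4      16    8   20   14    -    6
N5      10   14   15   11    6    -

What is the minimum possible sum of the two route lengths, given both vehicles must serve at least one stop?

There are 2^4 − 1 = 15 ways to divide the 5 stops into two non-empty groups. For each, the best each vehicle can do is its own shortest tour through its group:
  {N1} + {N2, N3, N4, N5}: 38 + 72 = 110
  {N2} + {N1, N3, N4, N5}: 50 + 43 = 93
  {N1, N2} + {N3, N4, N5}: 71 + 43 = 114
  {N3} + {N1, N2, N4, N5}: 26 + 72 = 98
  {N1, N3} + {N2, N4, N5}: 38 + 61 = 99
  {N2, N3} + {N1, N4, N5}: 61 + 43 = 104
  … (15 splits in total)
  {N1, N2, N3, N4} + {N5}: 72 + 20 = 92  ← best
Best: vehicle 1 Base → N2 → N4 → N1 → N3 → Base = 72; vehicle 2 Base → N5 → Base = 20; combined 92.

Minimum combined distance: 92 km.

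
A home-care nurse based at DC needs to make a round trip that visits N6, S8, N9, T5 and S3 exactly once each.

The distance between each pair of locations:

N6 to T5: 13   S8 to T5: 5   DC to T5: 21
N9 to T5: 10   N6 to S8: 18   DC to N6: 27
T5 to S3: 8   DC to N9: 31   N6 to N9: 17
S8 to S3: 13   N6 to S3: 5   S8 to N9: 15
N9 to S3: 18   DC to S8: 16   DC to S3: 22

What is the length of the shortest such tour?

Minimum total distance: 75.

There are 60 distinct closed tours to check (reversals are equivalent).
DC-N6-S8-N9-T5-S3-DC: 27+18+15+10+8+22 = 100
DC-N6-S8-N9-S3-T5-DC: 27+18+15+18+8+21 = 107
DC-N6-S8-T5-N9-S3-DC: 27+18+5+10+18+22 = 100
DC-N6-S8-T5-S3-N9-DC: 27+18+5+8+18+31 = 107
DC-N6-S8-S3-N9-T5-DC: 27+18+13+18+10+21 = 107
DC-N6-S8-S3-T5-N9-DC: 27+18+13+8+10+31 = 107
DC-N6-N9-S8-T5-S3-DC: 27+17+15+5+8+22 = 94
DC-N6-N9-S8-S3-T5-DC: 27+17+15+13+8+21 = 101
DC-N6-N9-T5-S8-S3-DC: 27+17+10+5+13+22 = 94
DC-N6-N9-T5-S3-S8-DC: 27+17+10+8+13+16 = 91
DC-N6-N9-S3-S8-T5-DC: 27+17+18+13+5+21 = 101
DC-N6-N9-S3-T5-S8-DC: 27+17+18+8+5+16 = 91
DC-N6-T5-S8-N9-S3-DC: 27+13+5+15+18+22 = 100
DC-N6-T5-S8-S3-N9-DC: 27+13+5+13+18+31 = 107
… (46 more)
DC-S8-T5-N9-N6-S3-DC: 16+5+10+17+5+22 = 75  ← best
The minimum is 75.
One optimal route: DC → S8 → T5 → N9 → N6 → S3 → DC (or its reverse).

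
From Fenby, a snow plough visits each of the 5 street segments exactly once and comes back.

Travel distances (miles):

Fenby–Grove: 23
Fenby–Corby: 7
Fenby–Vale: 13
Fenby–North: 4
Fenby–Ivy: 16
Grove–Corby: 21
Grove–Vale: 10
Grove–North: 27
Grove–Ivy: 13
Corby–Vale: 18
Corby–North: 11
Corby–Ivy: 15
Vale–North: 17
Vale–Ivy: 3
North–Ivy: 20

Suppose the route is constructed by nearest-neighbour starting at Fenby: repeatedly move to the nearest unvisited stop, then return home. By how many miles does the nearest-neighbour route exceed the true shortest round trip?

Excess over optimum: 1 miles.

Fenby: North=4, Corby=7, Vale=13, Ivy=16, Grove=23 ⇒ North
North: Corby=11, Vale=17, Ivy=20, Grove=27 ⇒ Corby
Corby: Ivy=15, Vale=18, Grove=21 ⇒ Ivy
Ivy: Vale=3, Grove=13 ⇒ Vale
Vale: Grove=10 ⇒ Grove
NN route Fenby → North → Corby → Ivy → Vale → Grove → Fenby costs 66.
Optimal: Fenby → Corby → Grove → Vale → Ivy → North → Fenby costs 65 (by enumerating all 60 distinct tours).
Excess = 66 − 65 = 1.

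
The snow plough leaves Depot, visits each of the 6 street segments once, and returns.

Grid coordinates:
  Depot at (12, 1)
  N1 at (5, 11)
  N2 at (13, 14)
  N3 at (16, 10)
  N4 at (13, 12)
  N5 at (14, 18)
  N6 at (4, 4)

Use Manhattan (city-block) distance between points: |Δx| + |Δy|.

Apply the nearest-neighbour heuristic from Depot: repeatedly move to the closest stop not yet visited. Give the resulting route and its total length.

At Depot the remaining stops are N6 11, N4 12, N3 13, N2 14, N1 17, N5 19; go to N6.
At N6 the remaining stops are N1 8, N4 17, N3 18, N2 19, N5 24; go to N1.
At N1 the remaining stops are N4 9, N2 11, N3 12, N5 16; go to N4.
At N4 the remaining stops are N2 2, N3 5, N5 7; go to N2.
At N2 the remaining stops are N5 5, N3 7; go to N5.
At N5 the remaining stops are N3 10; go to N3.
Return N3→Depot: 13.
Total = 11 + 8 + 9 + 2 + 5 + 10 + 13 = 58.

Total distance 58 via the nearest-neighbour route Depot → N6 → N1 → N4 → N2 → N5 → N3 → Depot.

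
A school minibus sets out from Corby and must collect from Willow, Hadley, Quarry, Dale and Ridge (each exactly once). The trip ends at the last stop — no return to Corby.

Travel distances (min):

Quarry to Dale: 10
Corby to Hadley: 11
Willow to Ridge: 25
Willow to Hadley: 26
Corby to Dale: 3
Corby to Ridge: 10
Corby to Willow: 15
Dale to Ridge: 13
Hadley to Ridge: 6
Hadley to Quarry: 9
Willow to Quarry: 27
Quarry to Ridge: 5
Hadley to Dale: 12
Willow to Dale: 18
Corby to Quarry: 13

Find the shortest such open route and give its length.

There are 5! = 120 possible orderings.
Corby - Willow - Hadley - Quarry - Dale - Ridge: 15+26+9+10+13 = 73
Corby - Willow - Hadley - Quarry - Ridge - Dale: 15+26+9+5+13 = 68
Corby - Willow - Hadley - Dale - Quarry - Ridge: 15+26+12+10+5 = 68
Corby - Willow - Hadley - Dale - Ridge - Quarry: 15+26+12+13+5 = 71
Corby - Willow - Hadley - Ridge - Quarry - Dale: 15+26+6+5+10 = 62
Corby - Willow - Hadley - Ridge - Dale - Quarry: 15+26+6+13+10 = 70
Corby - Willow - Quarry - Hadley - Dale - Ridge: 15+27+9+12+13 = 76
Corby - Willow - Quarry - Hadley - Ridge - Dale: 15+27+9+6+13 = 70
Corby - Willow - Quarry - Dale - Hadley - Ridge: 15+27+10+12+6 = 70
Corby - Willow - Quarry - Dale - Ridge - Hadley: 15+27+10+13+6 = 71
Corby - Willow - Quarry - Ridge - Hadley - Dale: 15+27+5+6+12 = 65
Corby - Willow - Quarry - Ridge - Dale - Hadley: 15+27+5+13+12 = 72
Corby - Willow - Dale - Hadley - Quarry - Ridge: 15+18+12+9+5 = 59
Corby - Willow - Dale - Hadley - Ridge - Quarry: 15+18+12+6+5 = 56
… (106 more)
Corby - Hadley - Ridge - Quarry - Dale - Willow: 11+6+5+10+18 = 50  ← best
The minimum is 50.
One shortest path: Corby → Hadley → Ridge → Quarry → Dale → Willow.

Minimum one-way distance = 50 min.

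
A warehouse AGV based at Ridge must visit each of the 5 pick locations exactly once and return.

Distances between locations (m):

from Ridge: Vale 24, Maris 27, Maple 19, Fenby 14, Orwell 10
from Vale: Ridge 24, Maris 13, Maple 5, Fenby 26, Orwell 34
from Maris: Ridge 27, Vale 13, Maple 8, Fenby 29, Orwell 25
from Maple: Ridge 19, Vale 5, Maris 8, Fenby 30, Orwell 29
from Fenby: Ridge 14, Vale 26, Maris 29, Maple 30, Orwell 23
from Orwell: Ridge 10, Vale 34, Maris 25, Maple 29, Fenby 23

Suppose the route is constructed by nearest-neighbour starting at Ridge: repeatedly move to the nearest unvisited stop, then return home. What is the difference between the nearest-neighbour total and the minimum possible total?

The nearest-neighbour route is 11 m longer than optimal.

Ridge: Orwell=10, Fenby=14, Maple=19, Vale=24, Maris=27 ⇒ Orwell
Orwell: Fenby=23, Maris=25, Maple=29, Vale=34 ⇒ Fenby
Fenby: Vale=26, Maris=29, Maple=30 ⇒ Vale
Vale: Maple=5, Maris=13 ⇒ Maple
Maple: Maris=8 ⇒ Maris
NN route Ridge → Orwell → Fenby → Vale → Maple → Maris → Ridge costs 99.
Optimal: Ridge → Fenby → Vale → Maple → Maris → Orwell → Ridge costs 88 (by enumerating all 60 distinct tours).
Excess = 99 − 88 = 11.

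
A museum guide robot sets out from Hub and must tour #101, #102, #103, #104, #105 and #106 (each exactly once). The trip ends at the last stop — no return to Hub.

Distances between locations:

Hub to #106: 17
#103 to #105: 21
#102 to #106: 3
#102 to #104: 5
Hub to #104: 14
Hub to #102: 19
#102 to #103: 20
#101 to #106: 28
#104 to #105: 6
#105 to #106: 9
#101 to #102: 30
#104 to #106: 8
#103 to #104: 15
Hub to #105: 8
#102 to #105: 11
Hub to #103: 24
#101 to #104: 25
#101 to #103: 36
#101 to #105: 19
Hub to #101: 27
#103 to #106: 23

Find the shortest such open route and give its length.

There are 6! = 720 possible orderings.
Hub - #101 - #102 - #103 - #104 - #105 - #106: 27+30+20+15+6+9 = 107
Hub - #101 - #102 - #103 - #104 - #106 - #105: 27+30+20+15+8+9 = 109
Hub - #101 - #102 - #103 - #105 - #104 - #106: 27+30+20+21+6+8 = 112
Hub - #101 - #102 - #103 - #105 - #106 - #104: 27+30+20+21+9+8 = 115
Hub - #101 - #102 - #103 - #106 - #104 - #105: 27+30+20+23+8+6 = 114
Hub - #101 - #102 - #103 - #106 - #105 - #104: 27+30+20+23+9+6 = 115
Hub - #101 - #102 - #104 - #103 - #105 - #106: 27+30+5+15+21+9 = 107
Hub - #101 - #102 - #104 - #103 - #106 - #105: 27+30+5+15+23+9 = 109
… (712 more)
Hub - #103 - #104 - #102 - #106 - #105 - #101: 24+15+5+3+9+19 = 75  ← best
The minimum is 75.
One shortest path: Hub → #103 → #104 → #102 → #106 → #105 → #101.

Shortest open route: 75.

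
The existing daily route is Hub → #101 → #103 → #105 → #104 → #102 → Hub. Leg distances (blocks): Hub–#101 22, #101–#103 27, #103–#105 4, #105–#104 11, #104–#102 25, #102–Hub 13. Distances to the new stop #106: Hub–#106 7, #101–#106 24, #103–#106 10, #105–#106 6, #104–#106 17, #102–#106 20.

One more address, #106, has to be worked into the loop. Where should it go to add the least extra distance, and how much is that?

Insertion cost between consecutive stops i–j is d(i,#106) + d(#106,j) − d(i,j):
  between Hub and #101: 7 + 24 − 22 = 9
  between #101 and #103: 24 + 10 − 27 = 7
  between #103 and #105: 10 + 6 − 4 = 12
  between #105 and #104: 6 + 17 − 11 = 12
  between #104 and #102: 17 + 20 − 25 = 12
  between #102 and Hub: 20 + 7 − 13 = 14
Cheapest insertion is between #101 and #103, adding 7.
New total = 102 + 7 = 109.

Adding 7 blocks by placing #106 on the #101–#103 leg.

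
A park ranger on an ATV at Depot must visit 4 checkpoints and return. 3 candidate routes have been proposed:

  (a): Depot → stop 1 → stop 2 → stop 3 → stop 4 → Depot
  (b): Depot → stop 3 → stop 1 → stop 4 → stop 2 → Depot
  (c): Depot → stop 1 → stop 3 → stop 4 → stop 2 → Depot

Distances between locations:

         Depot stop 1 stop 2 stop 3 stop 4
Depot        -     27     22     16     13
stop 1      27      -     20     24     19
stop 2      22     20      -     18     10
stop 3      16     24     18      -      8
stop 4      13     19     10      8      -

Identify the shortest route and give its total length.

(a): 27 + 20 + 18 + 8 + 13 = 86
(b): 16 + 24 + 19 + 10 + 22 = 91
(c): 27 + 24 + 8 + 10 + 22 = 91

Shortest is (a), total 86.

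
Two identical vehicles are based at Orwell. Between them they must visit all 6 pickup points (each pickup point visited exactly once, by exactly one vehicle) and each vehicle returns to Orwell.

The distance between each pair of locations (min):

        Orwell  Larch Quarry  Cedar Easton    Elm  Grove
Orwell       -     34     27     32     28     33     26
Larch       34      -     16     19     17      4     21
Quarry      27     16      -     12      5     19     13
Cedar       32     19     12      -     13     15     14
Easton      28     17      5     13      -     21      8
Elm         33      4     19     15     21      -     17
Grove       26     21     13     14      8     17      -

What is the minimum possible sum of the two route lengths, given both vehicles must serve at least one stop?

150 min — the smallest possible combined total.

Check every non-empty split of the stops between the two vehicles; for each half take its own optimal tour:
  {Larch} + {Quarry, Cedar, Easton, Elm, Grove}: 68 + 99 = 167
  {Quarry} + {Larch, Cedar, Easton, Elm, Grove}: 54 + 100 = 154
  {Larch, Quarry} + {Cedar, Easton, Elm, Grove}: 77 + 95 = 172
  {Cedar} + {Larch, Quarry, Easton, Elm, Grove}: 64 + 92 = 156
  {Larch, Cedar} + {Quarry, Easton, Elm, Grove}: 85 + 90 = 175
  {Quarry, Cedar} + {Larch, Easton, Elm, Grove}: 71 + 88 = 159
  … (31 splits in total)
  {Larch, Quarry, Cedar, Easton, Elm} + {Grove}: 98 + 52 = 150  ← best
Best: vehicle 1 Orwell → Larch → Elm → Cedar → Quarry → Easton → Orwell = 98; vehicle 2 Orwell → Grove → Orwell = 52; combined 150.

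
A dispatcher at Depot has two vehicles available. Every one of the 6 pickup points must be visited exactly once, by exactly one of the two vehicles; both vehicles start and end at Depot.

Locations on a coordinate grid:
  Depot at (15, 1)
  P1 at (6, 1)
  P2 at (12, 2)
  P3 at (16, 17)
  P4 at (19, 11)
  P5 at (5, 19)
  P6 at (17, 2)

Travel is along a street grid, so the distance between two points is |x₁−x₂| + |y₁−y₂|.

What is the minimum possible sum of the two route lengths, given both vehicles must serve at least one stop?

Check every non-empty split of the stops between the two vehicles; for each half take its own optimal tour:
  {P1} + {P2, P3, P4, P5, P6}: 18 + 64 = 82
  {P2} + {P1, P3, P4, P5, P6}: 8 + 64 = 72
  {P1, P2} + {P3, P4, P5, P6}: 20 + 64 = 84
  {P3} + {P1, P2, P4, P5, P6}: 34 + 66 = 100
  {P1, P3} + {P2, P4, P5, P6}: 52 + 64 = 116
  {P2, P3} + {P1, P4, P5, P6}: 40 + 64 = 104
  … (31 splits in total)
Best: vehicle 1 Depot → P2 → Depot = 8; vehicle 2 Depot → P1 → P5 → P3 → P4 → P6 → Depot = 64; combined 72.

Minimum combined distance: 72.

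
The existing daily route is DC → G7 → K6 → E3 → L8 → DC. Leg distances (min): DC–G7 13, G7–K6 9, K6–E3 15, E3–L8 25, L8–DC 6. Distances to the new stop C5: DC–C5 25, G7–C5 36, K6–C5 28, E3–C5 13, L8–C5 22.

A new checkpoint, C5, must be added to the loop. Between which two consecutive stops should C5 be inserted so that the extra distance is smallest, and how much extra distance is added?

Adding 10 min by placing C5 on the E3–L8 leg.

Insertion cost between consecutive stops i–j is d(i,C5) + d(C5,j) − d(i,j):
  between DC and G7: 25 + 36 − 13 = 48
  between G7 and K6: 36 + 28 − 9 = 55
  between K6 and E3: 28 + 13 − 15 = 26
  between E3 and L8: 13 + 22 − 25 = 10
  between L8 and DC: 22 + 25 − 6 = 41
Cheapest insertion is between E3 and L8, adding 10.
New total = 68 + 10 = 78.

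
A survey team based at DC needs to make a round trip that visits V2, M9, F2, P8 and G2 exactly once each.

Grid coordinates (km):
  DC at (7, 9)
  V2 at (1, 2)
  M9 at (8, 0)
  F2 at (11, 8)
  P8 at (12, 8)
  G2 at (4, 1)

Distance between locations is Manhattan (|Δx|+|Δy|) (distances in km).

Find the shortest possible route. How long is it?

DC - V2 - M9 - F2 - P8 - G2 - DC: 13+9+11+1+15+11 = 60
DC - V2 - M9 - F2 - G2 - P8 - DC: 13+9+11+14+15+6 = 68
DC - V2 - M9 - P8 - F2 - G2 - DC: 13+9+12+1+14+11 = 60
DC - V2 - M9 - P8 - G2 - F2 - DC: 13+9+12+15+14+5 = 68
DC - V2 - M9 - G2 - F2 - P8 - DC: 13+9+5+14+1+6 = 48
DC - V2 - M9 - G2 - P8 - F2 - DC: 13+9+5+15+1+5 = 48
DC - V2 - F2 - M9 - P8 - G2 - DC: 13+16+11+12+15+11 = 78
DC - V2 - F2 - M9 - G2 - P8 - DC: 13+16+11+5+15+6 = 66
DC - V2 - F2 - P8 - M9 - G2 - DC: 13+16+1+12+5+11 = 58
DC - V2 - F2 - P8 - G2 - M9 - DC: 13+16+1+15+5+10 = 60
DC - V2 - F2 - G2 - M9 - P8 - DC: 13+16+14+5+12+6 = 66
DC - V2 - F2 - G2 - P8 - M9 - DC: 13+16+14+15+12+10 = 80
DC - V2 - P8 - M9 - F2 - G2 - DC: 13+17+12+11+14+11 = 78
DC - V2 - P8 - M9 - G2 - F2 - DC: 13+17+12+5+14+5 = 66
… (46 more)
DC - V2 - G2 - M9 - F2 - P8 - DC: 13+4+5+11+1+6 = 40  ← best
The minimum is 40.
One optimal route: DC → V2 → G2 → M9 → F2 → P8 → DC (or its reverse).

Minimum total distance: 40 km.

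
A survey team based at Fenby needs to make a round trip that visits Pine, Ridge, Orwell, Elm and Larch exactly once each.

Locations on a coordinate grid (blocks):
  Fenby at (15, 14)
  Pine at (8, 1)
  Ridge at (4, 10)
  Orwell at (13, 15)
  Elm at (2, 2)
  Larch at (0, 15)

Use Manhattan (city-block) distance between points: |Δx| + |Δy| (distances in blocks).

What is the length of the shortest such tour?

There are 60 distinct closed tours to check (reversals are equivalent).
Fenby - Pine - Ridge - Orwell - Elm - Larch - Fenby: 20+13+14+24+15+16 = 102
Fenby - Pine - Ridge - Orwell - Larch - Elm - Fenby: 20+13+14+13+15+25 = 100
Fenby - Pine - Ridge - Elm - Orwell - Larch - Fenby: 20+13+10+24+13+16 = 96
Fenby - Pine - Ridge - Elm - Larch - Orwell - Fenby: 20+13+10+15+13+3 = 74
Fenby - Pine - Ridge - Larch - Orwell - Elm - Fenby: 20+13+9+13+24+25 = 104
Fenby - Pine - Ridge - Larch - Elm - Orwell - Fenby: 20+13+9+15+24+3 = 84
Fenby - Pine - Orwell - Ridge - Elm - Larch - Fenby: 20+19+14+10+15+16 = 94
Fenby - Pine - Orwell - Ridge - Larch - Elm - Fenby: 20+19+14+9+15+25 = 102
Fenby - Pine - Orwell - Elm - Ridge - Larch - Fenby: 20+19+24+10+9+16 = 98
Fenby - Pine - Orwell - Elm - Larch - Ridge - Fenby: 20+19+24+15+9+15 = 102
Fenby - Pine - Orwell - Larch - Ridge - Elm - Fenby: 20+19+13+9+10+25 = 96
Fenby - Pine - Orwell - Larch - Elm - Ridge - Fenby: 20+19+13+15+10+15 = 92
Fenby - Pine - Elm - Ridge - Orwell - Larch - Fenby: 20+7+10+14+13+16 = 80
Fenby - Pine - Elm - Ridge - Larch - Orwell - Fenby: 20+7+10+9+13+3 = 62
… (46 more)
The minimum is 62.
One optimal route: Fenby → Pine → Elm → Ridge → Larch → Orwell → Fenby (or its reverse).

Minimum total distance: 62 blocks.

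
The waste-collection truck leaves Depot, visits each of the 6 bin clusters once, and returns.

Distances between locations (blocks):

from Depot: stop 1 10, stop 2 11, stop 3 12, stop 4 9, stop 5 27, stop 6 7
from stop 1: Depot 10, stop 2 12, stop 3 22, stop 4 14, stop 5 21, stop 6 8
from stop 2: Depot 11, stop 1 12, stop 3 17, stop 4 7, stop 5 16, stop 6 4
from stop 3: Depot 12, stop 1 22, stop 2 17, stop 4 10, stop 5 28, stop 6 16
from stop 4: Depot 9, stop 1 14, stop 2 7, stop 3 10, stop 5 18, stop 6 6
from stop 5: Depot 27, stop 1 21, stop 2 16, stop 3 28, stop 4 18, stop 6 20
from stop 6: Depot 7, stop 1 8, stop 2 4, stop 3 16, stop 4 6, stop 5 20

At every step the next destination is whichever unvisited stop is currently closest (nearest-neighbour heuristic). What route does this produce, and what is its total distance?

Depot → [stop 6:7 / stop 4:9 / stop 1:10 / stop 2:11 / stop 3:12 / stop 5:27] → stop 6 (7)
stop 6 → [stop 2:4 / stop 4:6 / stop 1:8 / stop 3:16 / stop 5:20] → stop 2 (4)
stop 2 → [stop 4:7 / stop 1:12 / stop 5:16 / stop 3:17] → stop 4 (7)
stop 4 → [stop 3:10 / stop 1:14 / stop 5:18] → stop 3 (10)
stop 3 → [stop 1:22 / stop 5:28] → stop 1 (22)
stop 1 → [stop 5:21] → stop 5 (21)
Return stop 5→Depot: 27.
Total = 7 + 4 + 7 + 10 + 22 + 21 + 27 = 98.

98 blocks along Depot → stop 6 → stop 2 → stop 4 → stop 3 → stop 1 → stop 5 → Depot.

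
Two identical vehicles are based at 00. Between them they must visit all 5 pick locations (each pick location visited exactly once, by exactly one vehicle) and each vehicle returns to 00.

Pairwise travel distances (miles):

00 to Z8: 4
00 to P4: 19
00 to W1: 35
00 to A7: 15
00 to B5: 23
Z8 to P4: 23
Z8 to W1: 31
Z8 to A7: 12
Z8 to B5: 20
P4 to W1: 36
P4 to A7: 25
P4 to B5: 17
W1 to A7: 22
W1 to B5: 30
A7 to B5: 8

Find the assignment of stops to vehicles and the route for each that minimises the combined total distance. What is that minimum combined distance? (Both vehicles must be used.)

Check every non-empty split of the stops between the two vehicles; for each half take its own optimal tour:
  {Z8} + {P4, W1, A7, B5}: 8 + 101 = 109
  {P4} + {Z8, W1, A7, B5}: 38 + 88 = 126
  {Z8, P4} + {W1, A7, B5}: 46 + 88 = 134
  {W1} + {Z8, P4, A7, B5}: 70 + 60 = 130
  {Z8, W1} + {P4, A7, B5}: 70 + 59 = 129
  {P4, W1} + {Z8, A7, B5}: 90 + 47 = 137
  … (15 splits in total)
Best: vehicle 1 00 → Z8 → 00 = 8; vehicle 2 00 → P4 → B5 → A7 → W1 → 00 = 101; combined 109.

Minimum combined distance: 109 miles.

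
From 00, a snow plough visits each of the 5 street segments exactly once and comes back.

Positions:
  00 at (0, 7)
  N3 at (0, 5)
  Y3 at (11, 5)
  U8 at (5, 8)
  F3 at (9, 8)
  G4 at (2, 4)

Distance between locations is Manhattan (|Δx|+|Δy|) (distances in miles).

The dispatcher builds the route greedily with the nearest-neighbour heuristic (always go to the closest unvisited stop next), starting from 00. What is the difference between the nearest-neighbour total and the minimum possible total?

Excess over optimum: 4 miles.

00: N3=2, G4=5, U8=6, F3=10, Y3=13 ⇒ N3
N3: G4=3, U8=8, Y3=11, F3=12 ⇒ G4
G4: U8=7, Y3=10, F3=11 ⇒ U8
U8: F3=4, Y3=9 ⇒ F3
F3: Y3=5 ⇒ Y3
NN route 00 → N3 → G4 → U8 → F3 → Y3 → 00 costs 34.
Optimal: 00 → N3 → G4 → Y3 → F3 → U8 → 00 costs 30 (by enumerating all 60 distinct tours).
Excess = 34 − 30 = 4.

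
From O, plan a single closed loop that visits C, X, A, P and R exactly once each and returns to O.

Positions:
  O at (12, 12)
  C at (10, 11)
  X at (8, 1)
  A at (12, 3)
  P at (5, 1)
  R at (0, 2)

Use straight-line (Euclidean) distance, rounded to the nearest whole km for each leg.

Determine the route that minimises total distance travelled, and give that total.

There are 60 distinct closed tours to check (reversals are equivalent).
O → C → X → A → P → R → O: 2+10+4+7+5+16 = 44
O → C → X → A → R → P → O: 2+10+4+12+5+13 = 46
O → C → X → P → A → R → O: 2+10+3+7+12+16 = 50
O → C → X → P → R → A → O: 2+10+3+5+12+9 = 41
O → C → X → R → A → P → O: 2+10+8+12+7+13 = 52
O → C → X → R → P → A → O: 2+10+8+5+7+9 = 41
O → C → A → X → P → R → O: 2+8+4+3+5+16 = 38
O → C → A → X → R → P → O: 2+8+4+8+5+13 = 40
O → C → A → P → X → R → O: 2+8+7+3+8+16 = 44
O → C → A → P → R → X → O: 2+8+7+5+8+12 = 42
O → C → A → R → X → P → O: 2+8+12+8+3+13 = 46
O → C → A → R → P → X → O: 2+8+12+5+3+12 = 42
O → C → P → X → A → R → O: 2+11+3+4+12+16 = 48
O → C → P → X → R → A → O: 2+11+3+8+12+9 = 45
… (46 more)
O → C → R → P → X → A → O: 2+13+5+3+4+9 = 36  ← best
The minimum is 36.
One optimal route: O → C → R → P → X → A → O (or its reverse).

Shortest round trip = 36 km.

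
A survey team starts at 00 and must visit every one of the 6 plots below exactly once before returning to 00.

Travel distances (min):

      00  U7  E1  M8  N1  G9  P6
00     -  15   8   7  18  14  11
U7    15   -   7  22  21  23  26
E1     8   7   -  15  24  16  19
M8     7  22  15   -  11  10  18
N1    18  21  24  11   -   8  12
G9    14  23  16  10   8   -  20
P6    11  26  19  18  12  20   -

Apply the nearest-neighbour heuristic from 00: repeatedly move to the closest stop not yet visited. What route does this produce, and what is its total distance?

At 00 the remaining stops are M8 7, E1 8, P6 11, G9 14, U7 15, N1 18; go to M8.
At M8 the remaining stops are G9 10, N1 11, E1 15, P6 18, U7 22; go to G9.
At G9 the remaining stops are N1 8, E1 16, P6 20, U7 23; go to N1.
At N1 the remaining stops are P6 12, U7 21, E1 24; go to P6.
At P6 the remaining stops are E1 19, U7 26; go to E1.
At E1 the remaining stops are U7 7; go to U7.
Return U7→00: 15.
Total = 7 + 10 + 8 + 12 + 19 + 7 + 15 = 78.

Total distance 78 min via the nearest-neighbour route 00 → M8 → G9 → N1 → P6 → E1 → U7 → 00.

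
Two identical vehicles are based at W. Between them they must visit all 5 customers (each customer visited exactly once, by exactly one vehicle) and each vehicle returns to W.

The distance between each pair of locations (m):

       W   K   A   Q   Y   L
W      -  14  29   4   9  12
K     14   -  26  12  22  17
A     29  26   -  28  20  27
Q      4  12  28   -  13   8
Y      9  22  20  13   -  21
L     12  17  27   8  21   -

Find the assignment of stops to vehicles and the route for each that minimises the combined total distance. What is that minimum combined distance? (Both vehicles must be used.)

Check every non-empty split of the stops between the two vehicles; for each half take its own optimal tour:
  {K} + {A, Q, Y, L}: 28 + 68 = 96
  {A} + {K, Q, Y, L}: 58 + 60 = 118
  {K, A} + {Q, Y, L}: 69 + 42 = 111
  {Q} + {K, A, Y, L}: 8 + 84 = 92
  {K, Q} + {A, Y, L}: 30 + 68 = 98
  {A, Q} + {K, Y, L}: 61 + 60 = 121
  … (15 splits in total)
Best: vehicle 1 W → Q → W = 8; vehicle 2 W → Y → A → K → L → W = 84; combined 92.

92 m — the smallest possible combined total.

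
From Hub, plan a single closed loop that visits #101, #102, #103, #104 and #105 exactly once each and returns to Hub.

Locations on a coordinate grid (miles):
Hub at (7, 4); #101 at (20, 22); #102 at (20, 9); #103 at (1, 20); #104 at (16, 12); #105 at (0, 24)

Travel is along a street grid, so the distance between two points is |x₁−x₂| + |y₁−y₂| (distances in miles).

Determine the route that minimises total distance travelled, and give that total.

Hub - #101 - #102 - #103 - #104 - #105 - Hub: 31+13+30+23+28+27 = 152
Hub - #101 - #102 - #103 - #105 - #104 - Hub: 31+13+30+5+28+17 = 124
Hub - #101 - #102 - #104 - #103 - #105 - Hub: 31+13+7+23+5+27 = 106
Hub - #101 - #102 - #104 - #105 - #103 - Hub: 31+13+7+28+5+22 = 106
Hub - #101 - #102 - #105 - #103 - #104 - Hub: 31+13+35+5+23+17 = 124
Hub - #101 - #102 - #105 - #104 - #103 - Hub: 31+13+35+28+23+22 = 152
Hub - #101 - #103 - #102 - #104 - #105 - Hub: 31+21+30+7+28+27 = 144
Hub - #101 - #103 - #102 - #105 - #104 - Hub: 31+21+30+35+28+17 = 162
Hub - #101 - #103 - #104 - #102 - #105 - Hub: 31+21+23+7+35+27 = 144
Hub - #101 - #103 - #104 - #105 - #102 - Hub: 31+21+23+28+35+18 = 156
Hub - #101 - #103 - #105 - #102 - #104 - Hub: 31+21+5+35+7+17 = 116
Hub - #101 - #103 - #105 - #104 - #102 - Hub: 31+21+5+28+7+18 = 110
Hub - #101 - #104 - #102 - #103 - #105 - Hub: 31+14+7+30+5+27 = 114
Hub - #101 - #104 - #102 - #105 - #103 - Hub: 31+14+7+35+5+22 = 114
… (46 more)
Hub - #103 - #105 - #101 - #102 - #104 - Hub: 22+5+22+13+7+17 = 86  ← best
The minimum is 86.
One optimal route: Hub → #103 → #105 → #101 → #102 → #104 → Hub (or its reverse).

Minimum total distance: 86 miles.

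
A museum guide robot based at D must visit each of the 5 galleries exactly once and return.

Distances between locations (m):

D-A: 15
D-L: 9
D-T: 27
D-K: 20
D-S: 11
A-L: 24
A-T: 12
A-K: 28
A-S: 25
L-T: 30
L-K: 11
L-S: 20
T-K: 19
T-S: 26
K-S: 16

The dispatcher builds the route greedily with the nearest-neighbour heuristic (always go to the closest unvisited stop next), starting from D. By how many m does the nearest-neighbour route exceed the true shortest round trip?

From D: L=9, S=11, A=15, K=20, T=27 → choose L (9).
From L: K=11, S=20, A=24, T=30 → choose K (11).
From K: S=16, T=19, A=28 → choose S (16).
From S: A=25, T=26 → choose A (25).
From A: T=12 → choose T (12).
NN route D → L → K → S → A → T → D costs 100.
Optimal: D → L → K → T → A → S → D costs 87 (by enumerating all 60 distinct tours).
Excess = 100 − 87 = 13.

The nearest-neighbour route is 13 m longer than optimal.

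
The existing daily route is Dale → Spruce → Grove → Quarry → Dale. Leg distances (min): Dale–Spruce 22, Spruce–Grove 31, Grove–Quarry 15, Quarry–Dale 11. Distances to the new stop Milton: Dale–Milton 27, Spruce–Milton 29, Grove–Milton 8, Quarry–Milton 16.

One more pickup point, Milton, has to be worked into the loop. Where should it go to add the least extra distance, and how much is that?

Adding 6 min by placing Milton on the Spruce–Grove leg.

Insertion cost between consecutive stops i–j is d(i,Milton) + d(Milton,j) − d(i,j):
  between Dale and Spruce: 27 + 29 − 22 = 34
  between Spruce and Grove: 29 + 8 − 31 = 6
  between Grove and Quarry: 8 + 16 − 15 = 9
  between Quarry and Dale: 16 + 27 − 11 = 32
Cheapest insertion is between Spruce and Grove, adding 6.
New total = 79 + 6 = 85.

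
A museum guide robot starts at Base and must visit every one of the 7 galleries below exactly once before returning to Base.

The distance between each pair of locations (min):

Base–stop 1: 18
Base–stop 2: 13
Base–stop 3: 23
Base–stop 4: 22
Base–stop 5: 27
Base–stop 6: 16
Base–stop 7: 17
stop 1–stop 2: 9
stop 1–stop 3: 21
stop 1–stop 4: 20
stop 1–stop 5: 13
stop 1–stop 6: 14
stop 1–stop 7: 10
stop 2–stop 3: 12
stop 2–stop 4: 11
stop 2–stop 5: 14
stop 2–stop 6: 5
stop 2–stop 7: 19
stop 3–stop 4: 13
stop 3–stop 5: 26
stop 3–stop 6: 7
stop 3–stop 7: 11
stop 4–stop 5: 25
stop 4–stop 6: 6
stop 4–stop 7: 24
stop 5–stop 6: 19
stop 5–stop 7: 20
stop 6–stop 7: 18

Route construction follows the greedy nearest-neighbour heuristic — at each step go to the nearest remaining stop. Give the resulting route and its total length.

Base → [stop 2:13 / stop 6:16 / stop 7:17 / stop 1:18 / stop 4:22 / stop 3:23 / stop 5:27] → stop 2 (13)
stop 2 → [stop 6:5 / stop 1:9 / stop 4:11 / stop 3:12 / stop 5:14 / stop 7:19] → stop 6 (5)
stop 6 → [stop 4:6 / stop 3:7 / stop 1:14 / stop 7:18 / stop 5:19] → stop 4 (6)
stop 4 → [stop 3:13 / stop 1:20 / stop 7:24 / stop 5:25] → stop 3 (13)
stop 3 → [stop 7:11 / stop 1:21 / stop 5:26] → stop 7 (11)
stop 7 → [stop 1:10 / stop 5:20] → stop 1 (10)
stop 1 → [stop 5:13] → stop 5 (13)
Return stop 5→Base: 27.
Total = 13 + 5 + 6 + 13 + 11 + 10 + 13 + 27 = 98.

Nearest-neighbour total = 98 min; route Base → stop 2 → stop 6 → stop 4 → stop 3 → stop 7 → stop 1 → stop 5 → Base.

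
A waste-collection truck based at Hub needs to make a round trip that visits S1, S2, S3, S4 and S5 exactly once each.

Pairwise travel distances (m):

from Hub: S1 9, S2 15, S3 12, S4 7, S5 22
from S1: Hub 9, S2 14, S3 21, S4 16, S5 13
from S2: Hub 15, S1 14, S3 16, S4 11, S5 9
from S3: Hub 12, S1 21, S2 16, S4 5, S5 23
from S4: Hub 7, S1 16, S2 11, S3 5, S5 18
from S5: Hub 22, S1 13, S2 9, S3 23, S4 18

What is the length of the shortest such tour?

There are 60 distinct closed tours to check (reversals are equivalent).
Hub-S1-S2-S3-S4-S5-Hub: 9+14+16+5+18+22 = 84
Hub-S1-S2-S3-S5-S4-Hub: 9+14+16+23+18+7 = 87
Hub-S1-S2-S4-S3-S5-Hub: 9+14+11+5+23+22 = 84
Hub-S1-S2-S4-S5-S3-Hub: 9+14+11+18+23+12 = 87
Hub-S1-S2-S5-S3-S4-Hub: 9+14+9+23+5+7 = 67
Hub-S1-S2-S5-S4-S3-Hub: 9+14+9+18+5+12 = 67
Hub-S1-S3-S2-S4-S5-Hub: 9+21+16+11+18+22 = 97
Hub-S1-S3-S2-S5-S4-Hub: 9+21+16+9+18+7 = 80
Hub-S1-S3-S4-S2-S5-Hub: 9+21+5+11+9+22 = 77
Hub-S1-S3-S4-S5-S2-Hub: 9+21+5+18+9+15 = 77
Hub-S1-S3-S5-S2-S4-Hub: 9+21+23+9+11+7 = 80
Hub-S1-S3-S5-S4-S2-Hub: 9+21+23+18+11+15 = 97
Hub-S1-S4-S2-S3-S5-Hub: 9+16+11+16+23+22 = 97
Hub-S1-S4-S2-S5-S3-Hub: 9+16+11+9+23+12 = 80
… (46 more)
Hub-S1-S5-S2-S3-S4-Hub: 9+13+9+16+5+7 = 59  ← best
The minimum is 59.
One optimal route: Hub → S1 → S5 → S2 → S3 → S4 → Hub (or its reverse).

Shortest round trip = 59 m.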